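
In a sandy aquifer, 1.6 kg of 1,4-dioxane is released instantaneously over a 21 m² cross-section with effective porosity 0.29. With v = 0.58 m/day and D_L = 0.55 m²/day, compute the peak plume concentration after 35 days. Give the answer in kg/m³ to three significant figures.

The peak of an instantaneous 1D plume sits at x = vt; there the Gaussian factor is 1 and C_max = M/(n_e·A·√(4πDt)), where n_e·A is the pore area the mass is dissolved in.
√(4πDt) = √(4π × 0.55 × 35) = 15.55 m, so C_max = 1.6/(0.29 × 21 × 15.55) = 0.0169 kg/m³.

0.0169 kg/m³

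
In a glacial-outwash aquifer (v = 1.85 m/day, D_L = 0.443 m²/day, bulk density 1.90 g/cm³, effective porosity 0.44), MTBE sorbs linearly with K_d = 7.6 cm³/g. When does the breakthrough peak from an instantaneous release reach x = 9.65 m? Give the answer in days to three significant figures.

172 days

Retardation factor R = 1 + ρ_b·K_d/n = 1 + 1.90 × 7.6/0.44 = 33.82.
Sorption retards both mechanisms: v_R = v/R = 0.05470 m/day, D_R = D/R = 0.01310 m²/day.
Peak time from v_R²t² + 2D_R t − x² = 0: t = (√(D_R² + v_R²x²) − D_R)/v_R².
√(D_R² + v_R²x²) = √(0.01310² + 0.05470² × 9.65²) = 0.5280; v_R² = 0.002992.
t = (0.5280 − 0.01310)/0.002992 = 172 days.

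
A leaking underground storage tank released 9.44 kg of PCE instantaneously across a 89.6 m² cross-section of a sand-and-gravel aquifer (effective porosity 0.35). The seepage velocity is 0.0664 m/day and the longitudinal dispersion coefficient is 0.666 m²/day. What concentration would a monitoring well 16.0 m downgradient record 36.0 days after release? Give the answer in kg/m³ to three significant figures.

For an instantaneous plane source, C(x,t) = M/(n_e·A·√(4πDt)) · exp(−(x−vt)²/(4Dt)), with n_e·A the pore (flow) area.
Plume center vt = 0.0664 × 36.0 = 2.3904 m, so the well at 16.0 m is 13.6096 m downgradient of the peak.
√(4πDt) = 17.36 m, giving peak height M/(n_e·A·√(4πDt)) = 9.44/(0.35 × 89.6 × 17.36) = 0.01734 kg/m³.
(x−vt)²/(4Dt) = (13.6096)²/(4 × 0.666 × 36.0) = 1.931; exp(−1.931) = 0.1450.
C = 0.01734 × 0.1450 = 0.00251 kg/m³.

0.00251 kg/m³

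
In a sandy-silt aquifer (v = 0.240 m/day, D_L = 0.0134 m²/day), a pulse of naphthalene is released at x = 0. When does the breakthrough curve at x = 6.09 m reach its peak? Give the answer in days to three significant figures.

25.1 days

For the 1D instantaneous-source solution, setting ∂C/∂t = 0 at fixed x gives v²t² + 2Dt − x² = 0, so t = (√(D² + v²x²) − D)/v².
√(D² + v²x²) = √(0.0134² + 0.240² × 6.09²) = 1.462; v² = 0.0576.
t = (1.462 − 0.0134)/0.0576 = 25.1 days (vs. the pure-advection estimate x/v = 25.4 d).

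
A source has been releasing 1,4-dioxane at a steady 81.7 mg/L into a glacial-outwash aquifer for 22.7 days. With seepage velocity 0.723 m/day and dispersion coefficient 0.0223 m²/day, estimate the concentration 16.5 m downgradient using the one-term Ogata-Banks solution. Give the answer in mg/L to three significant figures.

38.0 mg/L

For a continuous step input, C/C₀ ≈ ½·erfc((x−vt)/(2√(Dt))).
vt = 0.723 × 22.7 = 16.4121 m and 2√(Dt) = 2√(0.0223 × 22.7) = 1.423 m.
Argument (x−vt)/(2√(Dt)) = (16.5 − 16.4121)/1.423 = 0.06177; ½·erfc(0.06177) = 0.4652.
C = 81.7 × 0.4652 = 38.0 mg/L.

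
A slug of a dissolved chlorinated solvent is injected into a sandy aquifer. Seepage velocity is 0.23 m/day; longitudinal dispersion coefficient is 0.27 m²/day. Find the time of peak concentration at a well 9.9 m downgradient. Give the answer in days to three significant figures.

38.2 days

For the 1D instantaneous-source solution, setting ∂C/∂t = 0 at fixed x gives v²t² + 2Dt − x² = 0, so t = (√(D² + v²x²) − D)/v².
√(D² + v²x²) = √(0.27² + 0.23² × 9.9²) = 2.293; v² = 0.0529.
t = (2.293 − 0.27)/0.0529 = 38.2 days (vs. the pure-advection estimate x/v = 43.0 d).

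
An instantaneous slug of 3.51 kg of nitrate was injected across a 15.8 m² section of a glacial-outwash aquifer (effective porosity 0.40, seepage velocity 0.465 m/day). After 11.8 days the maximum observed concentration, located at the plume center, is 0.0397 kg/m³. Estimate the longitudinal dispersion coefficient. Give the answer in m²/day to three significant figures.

1.32 m²/day

At the plume center C_max = M/(n_e·A·√(4πDt)), so D = M²/(4πt·(n_e·A·C_max)²).
n_e·A·C_max = 0.40 × 15.8 × 0.0397 = 0.2509 kg/m.
D = 3.51²/(4π × 11.8 × 0.2509²) = 1.32 m²/day.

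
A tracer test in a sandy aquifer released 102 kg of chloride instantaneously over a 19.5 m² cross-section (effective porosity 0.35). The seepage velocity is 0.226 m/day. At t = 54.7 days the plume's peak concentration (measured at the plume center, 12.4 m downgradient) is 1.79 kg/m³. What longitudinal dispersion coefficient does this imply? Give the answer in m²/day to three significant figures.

0.101 m²/day

At the plume center C_max = M/(n_e·A·√(4πDt)), so D = M²/(4πt·(n_e·A·C_max)²).
n_e·A·C_max = 0.35 × 19.5 × 1.79 = 12.22 kg/m.
D = 102²/(4π × 54.7 × 12.22²) = 0.101 m²/day.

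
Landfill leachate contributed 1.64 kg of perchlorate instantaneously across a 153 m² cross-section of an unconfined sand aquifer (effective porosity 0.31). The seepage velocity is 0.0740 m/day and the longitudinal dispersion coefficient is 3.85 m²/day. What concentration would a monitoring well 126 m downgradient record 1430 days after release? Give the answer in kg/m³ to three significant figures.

For an instantaneous plane source, C(x,t) = M/(n_e·A·√(4πDt)) · exp(−(x−vt)²/(4Dt)), with n_e·A the pore (flow) area.
Plume center vt = 0.0740 × 1430 = 105.82 m, so the well at 126 m is 20.18 m downgradient of the peak.
√(4πDt) = 263.0 m, giving peak height M/(n_e·A·√(4πDt)) = 1.64/(0.31 × 153 × 263.0) = 0.0001315 kg/m³.
(x−vt)²/(4Dt) = (20.18)²/(4 × 3.85 × 1430) = 0.01849; exp(−0.01849) = 0.9817.
C = 0.0001315 × 0.9817 = 0.000129 kg/m³.

0.000129 kg/m³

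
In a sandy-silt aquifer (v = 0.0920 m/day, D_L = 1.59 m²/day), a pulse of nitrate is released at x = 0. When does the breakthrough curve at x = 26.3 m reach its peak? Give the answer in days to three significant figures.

For the 1D instantaneous-source solution, setting ∂C/∂t = 0 at fixed x gives v²t² + 2Dt − x² = 0, so t = (√(D² + v²x²) − D)/v².
√(D² + v²x²) = √(1.59² + 0.0920² × 26.3²) = 2.895; v² = 0.008464.
t = (2.895 − 1.59)/0.008464 = 154 days (vs. the pure-advection estimate x/v = 286 d).

154 days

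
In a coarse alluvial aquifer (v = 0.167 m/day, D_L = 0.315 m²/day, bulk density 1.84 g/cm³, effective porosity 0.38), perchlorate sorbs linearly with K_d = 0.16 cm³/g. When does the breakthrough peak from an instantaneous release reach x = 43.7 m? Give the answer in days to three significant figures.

445 days

Retardation factor R = 1 + ρ_b·K_d/n = 1 + 1.84 × 0.16/0.38 = 1.775.
Sorption retards both mechanisms: v_R = v/R = 0.09408 m/day, D_R = D/R = 0.1775 m²/day.
Peak time from v_R²t² + 2D_R t − x² = 0: t = (√(D_R² + v_R²x²) − D_R)/v_R².
√(D_R² + v_R²x²) = √(0.1775² + 0.09408² × 43.7²) = 4.115; v_R² = 0.008851.
t = (4.115 − 0.1775)/0.008851 = 445 days.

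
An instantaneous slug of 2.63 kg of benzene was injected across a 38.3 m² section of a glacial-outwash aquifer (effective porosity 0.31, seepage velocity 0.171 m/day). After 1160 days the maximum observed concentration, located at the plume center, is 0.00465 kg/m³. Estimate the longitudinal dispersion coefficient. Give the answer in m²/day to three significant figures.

At the plume center C_max = M/(n_e·A·√(4πDt)), so D = M²/(4πt·(n_e·A·C_max)²).
n_e·A·C_max = 0.31 × 38.3 × 0.00465 = 0.05521 kg/m.
D = 2.63²/(4π × 1160 × 0.05521²) = 0.156 m²/day.

0.156 m²/day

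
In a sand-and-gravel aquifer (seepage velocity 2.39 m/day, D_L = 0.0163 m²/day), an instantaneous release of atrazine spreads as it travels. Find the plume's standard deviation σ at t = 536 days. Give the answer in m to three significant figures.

4.18 m

Dispersive spreading gives a Gaussian with σ² = 2Dt; advection only shifts the center.
σ = √(2 × 0.0163 × 536) = 4.18 m.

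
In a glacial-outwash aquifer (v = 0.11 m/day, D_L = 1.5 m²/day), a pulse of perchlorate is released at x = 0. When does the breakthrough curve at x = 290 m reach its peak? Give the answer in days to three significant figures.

2520 days

For the 1D instantaneous-source solution, setting ∂C/∂t = 0 at fixed x gives v²t² + 2Dt − x² = 0, so t = (√(D² + v²x²) − D)/v².
√(D² + v²x²) = √(1.5² + 0.11² × 290²) = 31.94; v² = 0.0121.
t = (31.94 − 1.5)/0.0121 = 2520 days (vs. the pure-advection estimate x/v = 2640 d).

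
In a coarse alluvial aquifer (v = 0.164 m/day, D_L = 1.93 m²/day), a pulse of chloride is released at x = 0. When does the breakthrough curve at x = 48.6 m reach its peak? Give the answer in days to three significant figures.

For the 1D instantaneous-source solution, setting ∂C/∂t = 0 at fixed x gives v²t² + 2Dt − x² = 0, so t = (√(D² + v²x²) − D)/v².
√(D² + v²x²) = √(1.93² + 0.164² × 48.6²) = 8.201; v² = 0.026896.
t = (8.201 − 1.93)/0.026896 = 233 days (vs. the pure-advection estimate x/v = 296 d).

233 days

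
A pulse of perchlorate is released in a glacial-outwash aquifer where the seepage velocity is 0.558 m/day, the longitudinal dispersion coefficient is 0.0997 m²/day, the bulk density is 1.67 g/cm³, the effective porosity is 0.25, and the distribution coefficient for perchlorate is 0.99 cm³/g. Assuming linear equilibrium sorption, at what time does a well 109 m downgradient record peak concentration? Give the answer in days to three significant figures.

1480 days

Retardation factor R = 1 + ρ_b·K_d/n = 1 + 1.67 × 0.99/0.25 = 7.613.
Sorption retards both mechanisms: v_R = v/R = 0.07330 m/day, D_R = D/R = 0.01310 m²/day.
Peak time from v_R²t² + 2D_R t − x² = 0: t = (√(D_R² + v_R²x²) − D_R)/v_R².
√(D_R² + v_R²x²) = √(0.01310² + 0.07330² × 109²) = 7.990; v_R² = 0.005373.
t = (7.990 − 0.01310)/0.005373 = 1480 days.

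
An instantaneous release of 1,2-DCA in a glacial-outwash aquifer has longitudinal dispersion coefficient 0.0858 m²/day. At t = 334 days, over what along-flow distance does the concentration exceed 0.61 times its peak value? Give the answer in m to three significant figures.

The plume is Gaussian with σ = √(2Dt) = √(2 × 0.0858 × 334) = 7.571 m.
C/C_peak = exp(−Δx²/(2σ²)) = 0.61 ⇒ Δx = σ·√(−2 ln 0.61) = 7.571 × 0.9943 = 7.528 m.
Width = 2Δx = 15.1 m.

15.1 m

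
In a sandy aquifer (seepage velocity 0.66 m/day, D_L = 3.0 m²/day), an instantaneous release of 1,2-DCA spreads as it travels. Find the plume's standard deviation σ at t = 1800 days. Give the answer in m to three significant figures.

Dispersive spreading gives a Gaussian with σ² = 2Dt; advection only shifts the center.
σ = √(2 × 3.0 × 1800) = 104 m.

104 m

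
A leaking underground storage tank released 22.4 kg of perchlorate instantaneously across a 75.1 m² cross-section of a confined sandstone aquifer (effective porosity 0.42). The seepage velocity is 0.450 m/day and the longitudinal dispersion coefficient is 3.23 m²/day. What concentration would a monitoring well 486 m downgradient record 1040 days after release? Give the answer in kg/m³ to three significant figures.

For an instantaneous plane source, C(x,t) = M/(n_e·A·√(4πDt)) · exp(−(x−vt)²/(4Dt)), with n_e·A the pore (flow) area.
Plume center vt = 0.450 × 1040 = 468 m, so the well at 486 m is 18 m downgradient of the peak.
√(4πDt) = 205.5 m, giving peak height M/(n_e·A·√(4πDt)) = 22.4/(0.42 × 75.1 × 205.5) = 0.003456 kg/m³.
(x−vt)²/(4Dt) = (18)²/(4 × 3.23 × 1040) = 0.02411; exp(−0.02411) = 0.9762.
C = 0.003456 × 0.9762 = 0.00337 kg/m³.

0.00337 kg/m³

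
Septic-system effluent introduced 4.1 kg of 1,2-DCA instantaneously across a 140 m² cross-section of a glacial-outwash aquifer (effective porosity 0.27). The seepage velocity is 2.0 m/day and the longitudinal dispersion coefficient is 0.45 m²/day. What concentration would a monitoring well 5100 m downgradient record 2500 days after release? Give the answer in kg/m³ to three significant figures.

For an instantaneous plane source, C(x,t) = M/(n_e·A·√(4πDt)) · exp(−(x−vt)²/(4Dt)), with n_e·A the pore (flow) area.
Plume center vt = 2.0 × 2500 = 5000 m, so the well at 5100 m is 100 m downgradient of the peak.
√(4πDt) = 118.9 m, giving peak height M/(n_e·A·√(4πDt)) = 4.1/(0.27 × 140 × 118.9) = 0.0009122 kg/m³.
(x−vt)²/(4Dt) = (100)²/(4 × 0.45 × 2500) = 2.222; exp(−2.222) = 0.1084.
C = 0.0009122 × 0.1084 = 9.89e-05 kg/m³.

9.89e-05 kg/m³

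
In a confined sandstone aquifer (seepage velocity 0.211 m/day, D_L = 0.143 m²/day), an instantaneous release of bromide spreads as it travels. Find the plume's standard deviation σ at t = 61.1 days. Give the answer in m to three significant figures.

4.18 m

Dispersive spreading gives a Gaussian with σ² = 2Dt; advection only shifts the center.
σ = √(2 × 0.143 × 61.1) = 4.18 m.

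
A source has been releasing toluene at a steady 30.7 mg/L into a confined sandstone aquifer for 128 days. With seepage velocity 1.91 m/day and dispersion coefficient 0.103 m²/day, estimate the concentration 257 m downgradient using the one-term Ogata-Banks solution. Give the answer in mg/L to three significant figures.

For a continuous step input, C/C₀ ≈ ½·erfc((x−vt)/(2√(Dt))).
vt = 1.91 × 128 = 244.48 m and 2√(Dt) = 2√(0.103 × 128) = 7.262 m.
Argument (x−vt)/(2√(Dt)) = (257 − 244.48)/7.262 = 1.724; ½·erfc(1.724) = 0.007382.
C = 30.7 × 0.007382 = 0.227 mg/L.

0.227 mg/L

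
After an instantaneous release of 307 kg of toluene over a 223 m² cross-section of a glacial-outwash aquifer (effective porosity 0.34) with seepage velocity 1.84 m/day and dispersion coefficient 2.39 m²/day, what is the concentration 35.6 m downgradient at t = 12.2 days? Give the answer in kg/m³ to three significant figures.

0.0480 kg/m³

For an instantaneous plane source, C(x,t) = M/(n_e·A·√(4πDt)) · exp(−(x−vt)²/(4Dt)), with n_e·A the pore (flow) area.
Plume center vt = 1.84 × 12.2 = 22.448 m, so the well at 35.6 m is 13.152 m downgradient of the peak.
√(4πDt) = 19.14 m, giving peak height M/(n_e·A·√(4πDt)) = 307/(0.34 × 223 × 19.14) = 0.2115 kg/m³.
(x−vt)²/(4Dt) = (13.152)²/(4 × 2.39 × 12.2) = 1.483; exp(−1.483) = 0.2270.
C = 0.2115 × 0.2270 = 0.0480 kg/m³.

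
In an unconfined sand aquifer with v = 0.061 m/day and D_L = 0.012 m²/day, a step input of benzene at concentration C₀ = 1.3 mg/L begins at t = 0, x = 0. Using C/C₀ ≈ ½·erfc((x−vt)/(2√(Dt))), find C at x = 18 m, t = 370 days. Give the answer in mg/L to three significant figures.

1.22 mg/L

For a continuous step input, C/C₀ ≈ ½·erfc((x−vt)/(2√(Dt))).
vt = 0.061 × 370 = 22.57 m and 2√(Dt) = 2√(0.012 × 370) = 4.214 m.
Argument (x−vt)/(2√(Dt)) = (18 − 22.57)/4.214 = -1.084; ½·erfc(-1.084) = 0.9374.
C = 1.3 × 0.9374 = 1.22 mg/L.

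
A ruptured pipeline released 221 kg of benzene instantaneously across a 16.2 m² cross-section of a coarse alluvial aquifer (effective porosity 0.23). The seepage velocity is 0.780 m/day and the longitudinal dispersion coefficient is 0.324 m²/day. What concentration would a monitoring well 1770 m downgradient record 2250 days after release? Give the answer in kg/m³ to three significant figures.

For an instantaneous plane source, C(x,t) = M/(n_e·A·√(4πDt)) · exp(−(x−vt)²/(4Dt)), with n_e·A the pore (flow) area.
Plume center vt = 0.780 × 2250 = 1755 m, so the well at 1770 m is 15 m downgradient of the peak.
√(4πDt) = 95.71 m, giving peak height M/(n_e·A·√(4πDt)) = 221/(0.23 × 16.2 × 95.71) = 0.6197 kg/m³.
(x−vt)²/(4Dt) = (15)²/(4 × 0.324 × 2250) = 0.07716; exp(−0.07716) = 0.9257.
C = 0.6197 × 0.9257 = 0.574 kg/m³.

0.574 kg/m³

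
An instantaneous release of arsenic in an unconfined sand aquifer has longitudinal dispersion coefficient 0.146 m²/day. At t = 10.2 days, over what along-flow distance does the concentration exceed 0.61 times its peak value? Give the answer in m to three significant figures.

The plume is Gaussian with σ = √(2Dt) = √(2 × 0.146 × 10.2) = 1.726 m.
C/C_peak = exp(−Δx²/(2σ²)) = 0.61 ⇒ Δx = σ·√(−2 ln 0.61) = 1.726 × 0.9943 = 1.716 m.
Width = 2Δx = 3.43 m.

3.43 m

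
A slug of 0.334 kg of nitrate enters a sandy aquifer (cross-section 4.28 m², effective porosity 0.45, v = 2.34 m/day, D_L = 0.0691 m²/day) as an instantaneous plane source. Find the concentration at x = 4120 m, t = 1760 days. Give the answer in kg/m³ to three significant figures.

0.00441 kg/m³

For an instantaneous plane source, C(x,t) = M/(n_e·A·√(4πDt)) · exp(−(x−vt)²/(4Dt)), with n_e·A the pore (flow) area.
Plume center vt = 2.34 × 1760 = 4118.4 m, so the well at 4120 m is 1.6 m downgradient of the peak.
√(4πDt) = 39.09 m, giving peak height M/(n_e·A·√(4πDt)) = 0.334/(0.45 × 4.28 × 39.09) = 0.004436 kg/m³.
(x−vt)²/(4Dt) = (1.6)²/(4 × 0.0691 × 1760) = 0.005262; exp(−0.005262) = 0.9948.
C = 0.004436 × 0.9948 = 0.00441 kg/m³.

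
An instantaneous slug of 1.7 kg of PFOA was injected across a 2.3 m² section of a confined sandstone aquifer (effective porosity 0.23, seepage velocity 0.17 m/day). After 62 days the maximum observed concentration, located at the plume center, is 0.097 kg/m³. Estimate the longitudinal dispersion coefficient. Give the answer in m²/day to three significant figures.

1.41 m²/day

At the plume center C_max = M/(n_e·A·√(4πDt)), so D = M²/(4πt·(n_e·A·C_max)²).
n_e·A·C_max = 0.23 × 2.3 × 0.097 = 0.05131 kg/m.
D = 1.7²/(4π × 62 × 0.05131²) = 1.41 m²/day.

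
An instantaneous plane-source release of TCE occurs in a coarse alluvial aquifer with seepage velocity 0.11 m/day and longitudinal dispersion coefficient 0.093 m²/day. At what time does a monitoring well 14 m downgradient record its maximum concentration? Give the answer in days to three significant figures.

For the 1D instantaneous-source solution, setting ∂C/∂t = 0 at fixed x gives v²t² + 2Dt − x² = 0, so t = (√(D² + v²x²) − D)/v².
√(D² + v²x²) = √(0.093² + 0.11² × 14²) = 1.543; v² = 0.0121.
t = (1.543 − 0.093)/0.0121 = 120 days (vs. the pure-advection estimate x/v = 127 d).

120 days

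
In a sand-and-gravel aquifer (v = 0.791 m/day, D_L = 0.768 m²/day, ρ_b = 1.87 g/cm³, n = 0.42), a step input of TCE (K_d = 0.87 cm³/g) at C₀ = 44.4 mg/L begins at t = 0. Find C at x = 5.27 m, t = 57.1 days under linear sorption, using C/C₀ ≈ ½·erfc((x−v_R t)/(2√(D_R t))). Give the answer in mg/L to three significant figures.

36.7 mg/L

Retardation factor R = 1 + ρ_b·K_d/n = 1 + 1.87 × 0.87/0.42 = 4.874.
Sorption retards both mechanisms: v_R = v/R = 0.1623 m/day, D_R = D/R = 0.1576 m²/day.
v_R·t = 0.1623 × 57.1 = 9.26733 m; 2√(D_R t) = 6.000 m; argument = (5.27 − 9.26733)/6.000 = -0.6662.
C = C₀ × ½·erfc(-0.6662) = 44.4 × 0.8269 = 36.7 mg/L.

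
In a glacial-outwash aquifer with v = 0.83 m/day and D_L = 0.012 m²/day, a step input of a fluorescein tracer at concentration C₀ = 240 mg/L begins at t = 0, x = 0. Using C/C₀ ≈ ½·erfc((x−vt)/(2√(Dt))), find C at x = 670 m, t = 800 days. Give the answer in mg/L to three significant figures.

For a continuous step input, C/C₀ ≈ ½·erfc((x−vt)/(2√(Dt))).
vt = 0.83 × 800 = 664 m and 2√(Dt) = 2√(0.012 × 800) = 6.197 m.
Argument (x−vt)/(2√(Dt)) = (670 − 664)/6.197 = 0.9682; ½·erfc(0.9682) = 0.08546.
C = 240 × 0.08546 = 20.5 mg/L.

20.5 mg/L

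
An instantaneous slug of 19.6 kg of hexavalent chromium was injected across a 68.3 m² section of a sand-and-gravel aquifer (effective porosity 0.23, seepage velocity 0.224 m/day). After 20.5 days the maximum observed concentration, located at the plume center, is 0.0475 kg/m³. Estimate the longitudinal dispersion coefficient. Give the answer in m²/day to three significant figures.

At the plume center C_max = M/(n_e·A·√(4πDt)), so D = M²/(4πt·(n_e·A·C_max)²).
n_e·A·C_max = 0.23 × 68.3 × 0.0475 = 0.7462 kg/m.
D = 19.6²/(4π × 20.5 × 0.7462²) = 2.68 m²/day.

2.68 m²/day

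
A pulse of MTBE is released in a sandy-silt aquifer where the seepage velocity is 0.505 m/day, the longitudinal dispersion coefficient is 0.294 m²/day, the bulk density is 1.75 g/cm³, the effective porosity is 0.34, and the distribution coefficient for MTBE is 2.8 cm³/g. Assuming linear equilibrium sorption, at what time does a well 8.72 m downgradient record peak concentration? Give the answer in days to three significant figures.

249 days

Retardation factor R = 1 + ρ_b·K_d/n = 1 + 1.75 × 2.8/0.34 = 15.41.
Sorption retards both mechanisms: v_R = v/R = 0.03277 m/day, D_R = D/R = 0.01908 m²/day.
Peak time from v_R²t² + 2D_R t − x² = 0: t = (√(D_R² + v_R²x²) − D_R)/v_R².
√(D_R² + v_R²x²) = √(0.01908² + 0.03277² × 8.72²) = 0.2864; v_R² = 0.001074.
t = (0.2864 − 0.01908)/0.001074 = 249 days.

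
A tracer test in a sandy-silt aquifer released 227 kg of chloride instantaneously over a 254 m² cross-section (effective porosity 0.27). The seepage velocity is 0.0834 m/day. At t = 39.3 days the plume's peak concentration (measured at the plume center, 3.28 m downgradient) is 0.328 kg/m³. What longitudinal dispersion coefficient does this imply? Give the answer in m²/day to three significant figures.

At the plume center C_max = M/(n_e·A·√(4πDt)), so D = M²/(4πt·(n_e·A·C_max)²).
n_e·A·C_max = 0.27 × 254 × 0.328 = 22.49 kg/m.
D = 227²/(4π × 39.3 × 22.49²) = 0.206 m²/day.

0.206 m²/day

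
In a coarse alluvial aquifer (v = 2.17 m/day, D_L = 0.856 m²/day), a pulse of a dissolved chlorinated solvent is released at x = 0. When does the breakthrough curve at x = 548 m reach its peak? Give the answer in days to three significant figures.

252 days

For the 1D instantaneous-source solution, setting ∂C/∂t = 0 at fixed x gives v²t² + 2Dt − x² = 0, so t = (√(D² + v²x²) − D)/v².
√(D² + v²x²) = √(0.856² + 2.17² × 548²) = 1189; v² = 4.7089.
t = (1189 − 0.856)/4.7089 = 252 days (vs. the pure-advection estimate x/v = 253 d).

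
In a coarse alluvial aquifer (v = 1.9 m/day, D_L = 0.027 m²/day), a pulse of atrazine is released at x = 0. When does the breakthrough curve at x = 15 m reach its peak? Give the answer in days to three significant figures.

For the 1D instantaneous-source solution, setting ∂C/∂t = 0 at fixed x gives v²t² + 2Dt − x² = 0, so t = (√(D² + v²x²) − D)/v².
√(D² + v²x²) = √(0.027² + 1.9² × 15²) = 28.50; v² = 3.61.
t = (28.50 − 0.027)/3.61 = 7.89 days (vs. the pure-advection estimate x/v = 7.89 d).

7.89 days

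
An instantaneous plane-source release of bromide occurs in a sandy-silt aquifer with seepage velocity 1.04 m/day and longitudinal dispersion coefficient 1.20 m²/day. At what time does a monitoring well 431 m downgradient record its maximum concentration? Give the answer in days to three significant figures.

413 days

For the 1D instantaneous-source solution, setting ∂C/∂t = 0 at fixed x gives v²t² + 2Dt − x² = 0, so t = (√(D² + v²x²) − D)/v².
√(D² + v²x²) = √(1.20² + 1.04² × 431²) = 448.2; v² = 1.0816.
t = (448.2 − 1.20)/1.0816 = 413 days (vs. the pure-advection estimate x/v = 414 d).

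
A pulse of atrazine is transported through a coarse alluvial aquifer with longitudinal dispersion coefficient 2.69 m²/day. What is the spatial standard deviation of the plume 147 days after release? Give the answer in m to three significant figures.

28.1 m

Dispersive spreading gives a Gaussian with σ² = 2Dt; advection only shifts the center.
σ = √(2 × 2.69 × 147) = 28.1 m.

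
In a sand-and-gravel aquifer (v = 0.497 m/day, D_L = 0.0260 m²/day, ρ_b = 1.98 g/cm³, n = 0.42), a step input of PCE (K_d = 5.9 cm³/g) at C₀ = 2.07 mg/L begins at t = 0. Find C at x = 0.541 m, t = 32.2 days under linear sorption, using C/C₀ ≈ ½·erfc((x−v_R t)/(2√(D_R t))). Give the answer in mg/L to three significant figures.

Retardation factor R = 1 + ρ_b·K_d/n = 1 + 1.98 × 5.9/0.42 = 28.81.
Sorption retards both mechanisms: v_R = v/R = 0.01725 m/day, D_R = D/R = 0.0009025 m²/day.
v_R·t = 0.01725 × 32.2 = 0.55545 m; 2√(D_R t) = 0.3409 m; argument = (0.541 − 0.55545)/0.3409 = -0.04239.
C = C₀ × ½·erfc(-0.04239) = 2.07 × 0.5239 = 1.08 mg/L.

1.08 mg/L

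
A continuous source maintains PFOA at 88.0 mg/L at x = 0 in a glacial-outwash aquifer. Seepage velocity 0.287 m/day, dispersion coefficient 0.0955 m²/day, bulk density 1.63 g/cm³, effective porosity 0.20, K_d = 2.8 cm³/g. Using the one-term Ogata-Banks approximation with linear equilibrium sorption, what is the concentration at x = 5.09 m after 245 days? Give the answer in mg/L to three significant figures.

Retardation factor R = 1 + ρ_b·K_d/n = 1 + 1.63 × 2.8/0.20 = 23.82.
Sorption retards both mechanisms: v_R = v/R = 0.01205 m/day, D_R = D/R = 0.004009 m²/day.
v_R·t = 0.01205 × 245 = 2.95225 m; 2√(D_R t) = 1.982 m; argument = (5.09 − 2.95225)/1.982 = 1.079.
C = C₀ × ½·erfc(1.079) = 88.0 × 0.06351 = 5.59 mg/L.

5.59 mg/L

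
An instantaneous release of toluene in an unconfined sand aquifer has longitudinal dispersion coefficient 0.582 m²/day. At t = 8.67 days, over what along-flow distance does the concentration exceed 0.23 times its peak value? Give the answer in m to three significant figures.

10.9 m

The plume is Gaussian with σ = √(2Dt) = √(2 × 0.582 × 8.67) = 3.177 m.
C/C_peak = exp(−Δx²/(2σ²)) = 0.23 ⇒ Δx = σ·√(−2 ln 0.23) = 3.177 × 1.714 = 5.445 m.
Width = 2Δx = 10.9 m.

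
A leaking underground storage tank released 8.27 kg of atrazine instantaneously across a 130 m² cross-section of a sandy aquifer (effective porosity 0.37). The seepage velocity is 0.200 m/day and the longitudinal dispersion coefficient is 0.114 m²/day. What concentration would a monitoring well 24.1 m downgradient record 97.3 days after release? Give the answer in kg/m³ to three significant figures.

For an instantaneous plane source, C(x,t) = M/(n_e·A·√(4πDt)) · exp(−(x−vt)²/(4Dt)), with n_e·A the pore (flow) area.
Plume center vt = 0.200 × 97.3 = 19.46 m, so the well at 24.1 m is 4.64 m downgradient of the peak.
√(4πDt) = 11.81 m, giving peak height M/(n_e·A·√(4πDt)) = 8.27/(0.37 × 130 × 11.81) = 0.01456 kg/m³.
(x−vt)²/(4Dt) = (4.64)²/(4 × 0.114 × 97.3) = 0.4852; exp(−0.4852) = 0.6156.
C = 0.01456 × 0.6156 = 0.00896 kg/m³.

0.00896 kg/m³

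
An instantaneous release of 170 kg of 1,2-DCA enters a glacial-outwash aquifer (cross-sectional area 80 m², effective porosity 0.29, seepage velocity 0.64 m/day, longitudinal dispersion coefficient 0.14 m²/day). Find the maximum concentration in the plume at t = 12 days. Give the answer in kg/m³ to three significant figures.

The peak of an instantaneous 1D plume sits at x = vt; there the Gaussian factor is 1 and C_max = M/(n_e·A·√(4πDt)), where n_e·A is the pore area the mass is dissolved in.
√(4πDt) = √(4π × 0.14 × 12) = 4.595 m, so C_max = 170/(0.29 × 80 × 4.595) = 1.59 kg/m³.

1.59 kg/m³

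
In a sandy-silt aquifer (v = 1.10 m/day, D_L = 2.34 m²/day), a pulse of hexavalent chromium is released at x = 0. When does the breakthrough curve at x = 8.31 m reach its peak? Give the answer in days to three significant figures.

5.86 days

For the 1D instantaneous-source solution, setting ∂C/∂t = 0 at fixed x gives v²t² + 2Dt − x² = 0, so t = (√(D² + v²x²) − D)/v².
√(D² + v²x²) = √(2.34² + 1.10² × 8.31²) = 9.436; v² = 1.21.
t = (9.436 − 2.34)/1.21 = 5.86 days (vs. the pure-advection estimate x/v = 7.55 d).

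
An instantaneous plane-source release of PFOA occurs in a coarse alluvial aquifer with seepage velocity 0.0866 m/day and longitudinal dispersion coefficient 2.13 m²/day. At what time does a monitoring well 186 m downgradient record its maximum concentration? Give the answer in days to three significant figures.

1880 days

For the 1D instantaneous-source solution, setting ∂C/∂t = 0 at fixed x gives v²t² + 2Dt − x² = 0, so t = (√(D² + v²x²) − D)/v².
√(D² + v²x²) = √(2.13² + 0.0866² × 186²) = 16.25; v² = 0.00749956.
t = (16.25 − 2.13)/0.00749956 = 1880 days (vs. the pure-advection estimate x/v = 2150 d).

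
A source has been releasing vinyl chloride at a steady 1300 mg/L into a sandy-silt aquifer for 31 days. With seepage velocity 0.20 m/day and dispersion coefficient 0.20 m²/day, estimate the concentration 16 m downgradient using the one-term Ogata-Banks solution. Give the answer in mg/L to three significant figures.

3.50 mg/L

For a continuous step input, C/C₀ ≈ ½·erfc((x−vt)/(2√(Dt))).
vt = 0.20 × 31 = 6.2 m and 2√(Dt) = 2√(0.20 × 31) = 4.980 m.
Argument (x−vt)/(2√(Dt)) = (16 − 6.2)/4.980 = 1.968; ½·erfc(1.968) = 0.002692.
C = 1300 × 0.002692 = 3.50 mg/L.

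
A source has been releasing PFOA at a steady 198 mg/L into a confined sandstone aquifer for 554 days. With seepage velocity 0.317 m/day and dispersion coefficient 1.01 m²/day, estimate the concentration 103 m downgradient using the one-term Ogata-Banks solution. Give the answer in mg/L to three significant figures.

195 mg/L

For a continuous step input, C/C₀ ≈ ½·erfc((x−vt)/(2√(Dt))).
vt = 0.317 × 554 = 175.618 m and 2√(Dt) = 2√(1.01 × 554) = 47.31 m.
Argument (x−vt)/(2√(Dt)) = (103 − 175.618)/47.31 = -1.535; ½·erfc(-1.535) = 0.9850.
C = 198 × 0.9850 = 195 mg/L.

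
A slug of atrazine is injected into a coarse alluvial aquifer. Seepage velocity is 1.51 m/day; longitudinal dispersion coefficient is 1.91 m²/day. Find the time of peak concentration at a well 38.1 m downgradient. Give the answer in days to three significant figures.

24.4 days

For the 1D instantaneous-source solution, setting ∂C/∂t = 0 at fixed x gives v²t² + 2Dt − x² = 0, so t = (√(D² + v²x²) − D)/v².
√(D² + v²x²) = √(1.91² + 1.51² × 38.1²) = 57.56; v² = 2.2801.
t = (57.56 − 1.91)/2.2801 = 24.4 days (vs. the pure-advection estimate x/v = 25.2 d).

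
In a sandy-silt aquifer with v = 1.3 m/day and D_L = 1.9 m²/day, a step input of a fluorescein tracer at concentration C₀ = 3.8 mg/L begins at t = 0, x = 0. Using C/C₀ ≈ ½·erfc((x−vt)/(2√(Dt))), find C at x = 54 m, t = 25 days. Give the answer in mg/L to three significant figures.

For a continuous step input, C/C₀ ≈ ½·erfc((x−vt)/(2√(Dt))).
vt = 1.3 × 25 = 32.5 m and 2√(Dt) = 2√(1.9 × 25) = 13.78 m.
Argument (x−vt)/(2√(Dt)) = (54 − 32.5)/13.78 = 1.560; ½·erfc(1.560) = 0.01369.
C = 3.8 × 0.01369 = 0.0520 mg/L.

0.0520 mg/L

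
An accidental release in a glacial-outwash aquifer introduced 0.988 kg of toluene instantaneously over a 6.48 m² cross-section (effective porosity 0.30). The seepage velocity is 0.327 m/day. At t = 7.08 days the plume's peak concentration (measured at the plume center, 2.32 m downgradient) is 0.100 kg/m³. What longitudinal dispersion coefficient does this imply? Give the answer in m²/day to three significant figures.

At the plume center C_max = M/(n_e·A·√(4πDt)), so D = M²/(4πt·(n_e·A·C_max)²).
n_e·A·C_max = 0.30 × 6.48 × 0.100 = 0.1944 kg/m.
D = 0.988²/(4π × 7.08 × 0.1944²) = 0.290 m²/day.

0.290 m²/day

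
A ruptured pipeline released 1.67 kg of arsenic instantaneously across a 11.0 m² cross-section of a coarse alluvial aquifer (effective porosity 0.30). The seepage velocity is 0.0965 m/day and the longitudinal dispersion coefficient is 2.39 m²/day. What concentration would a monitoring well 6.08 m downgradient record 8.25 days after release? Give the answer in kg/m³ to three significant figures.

For an instantaneous plane source, C(x,t) = M/(n_e·A·√(4πDt)) · exp(−(x−vt)²/(4Dt)), with n_e·A the pore (flow) area.
Plume center vt = 0.0965 × 8.25 = 0.796125 m, so the well at 6.08 m is 5.283875 m downgradient of the peak.
√(4πDt) = 15.74 m, giving peak height M/(n_e·A·√(4πDt)) = 1.67/(0.30 × 11.0 × 15.74) = 0.03215 kg/m³.
(x−vt)²/(4Dt) = (5.283875)²/(4 × 2.39 × 8.25) = 0.3540; exp(−0.3540) = 0.7019.
C = 0.03215 × 0.7019 = 0.0226 kg/m³.

0.0226 kg/m³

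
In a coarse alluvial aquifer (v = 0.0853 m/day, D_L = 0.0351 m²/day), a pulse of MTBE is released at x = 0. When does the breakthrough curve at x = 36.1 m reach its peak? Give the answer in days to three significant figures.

418 days

For the 1D instantaneous-source solution, setting ∂C/∂t = 0 at fixed x gives v²t² + 2Dt − x² = 0, so t = (√(D² + v²x²) − D)/v².
√(D² + v²x²) = √(0.0351² + 0.0853² × 36.1²) = 3.080; v² = 0.00727609.
t = (3.080 − 0.0351)/0.00727609 = 418 days (vs. the pure-advection estimate x/v = 423 d).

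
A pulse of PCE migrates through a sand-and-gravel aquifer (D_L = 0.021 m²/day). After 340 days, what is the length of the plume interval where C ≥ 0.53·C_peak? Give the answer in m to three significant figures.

8.52 m

The plume is Gaussian with σ = √(2Dt) = √(2 × 0.021 × 340) = 3.779 m.
C/C_peak = exp(−Δx²/(2σ²)) = 0.53 ⇒ Δx = σ·√(−2 ln 0.53) = 3.779 × 1.127 = 4.259 m.
Width = 2Δx = 8.52 m.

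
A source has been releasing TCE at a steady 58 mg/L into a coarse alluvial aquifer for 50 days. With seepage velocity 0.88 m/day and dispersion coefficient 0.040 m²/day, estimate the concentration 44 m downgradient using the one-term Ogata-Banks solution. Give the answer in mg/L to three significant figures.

For a continuous step input, C/C₀ ≈ ½·erfc((x−vt)/(2√(Dt))).
vt = 0.88 × 50 = 44 m and 2√(Dt) = 2√(0.040 × 50) = 2.828 m.
Argument (x−vt)/(2√(Dt)) = (44 − 44)/2.828 = 0; ½·erfc(0) = 0.5000.
C = 58 × 0.5000 = 29.0 mg/L.

29.0 mg/L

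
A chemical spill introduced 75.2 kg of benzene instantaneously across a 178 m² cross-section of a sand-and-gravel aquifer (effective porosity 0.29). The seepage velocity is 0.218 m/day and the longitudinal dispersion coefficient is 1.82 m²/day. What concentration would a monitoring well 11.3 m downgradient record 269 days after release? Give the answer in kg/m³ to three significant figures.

For an instantaneous plane source, C(x,t) = M/(n_e·A·√(4πDt)) · exp(−(x−vt)²/(4Dt)), with n_e·A the pore (flow) area.
Plume center vt = 0.218 × 269 = 58.642 m, so the well at 11.3 m is 47.342 m upgradient of the peak.
√(4πDt) = 78.44 m, giving peak height M/(n_e·A·√(4πDt)) = 75.2/(0.29 × 178 × 78.44) = 0.01857 kg/m³.
(x−vt)²/(4Dt) = (-47.342)²/(4 × 1.82 × 269) = 1.144; exp(−1.144) = 0.3185.
C = 0.01857 × 0.3185 = 0.00591 kg/m³.

0.00591 kg/m³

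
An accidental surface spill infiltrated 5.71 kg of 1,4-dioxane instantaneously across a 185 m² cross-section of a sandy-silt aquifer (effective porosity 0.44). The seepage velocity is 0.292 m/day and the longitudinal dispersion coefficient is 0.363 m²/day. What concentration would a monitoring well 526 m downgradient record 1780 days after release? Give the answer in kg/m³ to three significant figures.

0.000767 kg/m³

For an instantaneous plane source, C(x,t) = M/(n_e·A·√(4πDt)) · exp(−(x−vt)²/(4Dt)), with n_e·A the pore (flow) area.
Plume center vt = 0.292 × 1780 = 519.76 m, so the well at 526 m is 6.24 m downgradient of the peak.
√(4πDt) = 90.11 m, giving peak height M/(n_e·A·√(4πDt)) = 5.71/(0.44 × 185 × 90.11) = 0.0007785 kg/m³.
(x−vt)²/(4Dt) = (6.24)²/(4 × 0.363 × 1780) = 0.01507; exp(−0.01507) = 0.9850.
C = 0.0007785 × 0.9850 = 0.000767 kg/m³.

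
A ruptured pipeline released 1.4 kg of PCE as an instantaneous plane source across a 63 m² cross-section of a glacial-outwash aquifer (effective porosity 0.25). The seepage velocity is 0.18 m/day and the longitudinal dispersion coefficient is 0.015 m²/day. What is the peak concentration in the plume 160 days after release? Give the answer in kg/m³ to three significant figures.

0.0162 kg/m³

The peak of an instantaneous 1D plume sits at x = vt; there the Gaussian factor is 1 and C_max = M/(n_e·A·√(4πDt)), where n_e·A is the pore area the mass is dissolved in.
√(4πDt) = √(4π × 0.015 × 160) = 5.492 m, so C_max = 1.4/(0.25 × 63 × 5.492) = 0.0162 kg/m³.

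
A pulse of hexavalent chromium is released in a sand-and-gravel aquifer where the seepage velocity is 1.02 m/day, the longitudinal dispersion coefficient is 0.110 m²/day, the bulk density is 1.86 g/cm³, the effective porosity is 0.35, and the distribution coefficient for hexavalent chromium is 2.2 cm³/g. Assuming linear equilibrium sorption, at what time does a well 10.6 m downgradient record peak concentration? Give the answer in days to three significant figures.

Retardation factor R = 1 + ρ_b·K_d/n = 1 + 1.86 × 2.2/0.35 = 12.69.
Sorption retards both mechanisms: v_R = v/R = 0.08038 m/day, D_R = D/R = 0.008668 m²/day.
Peak time from v_R²t² + 2D_R t − x² = 0: t = (√(D_R² + v_R²x²) − D_R)/v_R².
√(D_R² + v_R²x²) = √(0.008668² + 0.08038² × 10.6²) = 0.8521; v_R² = 0.006461.
t = (0.8521 − 0.008668)/0.006461 = 131 days.

131 days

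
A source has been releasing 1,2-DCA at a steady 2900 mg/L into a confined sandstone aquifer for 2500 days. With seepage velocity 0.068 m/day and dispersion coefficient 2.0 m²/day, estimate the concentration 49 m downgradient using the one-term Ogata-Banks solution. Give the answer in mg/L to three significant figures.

2570 mg/L

For a continuous step input, C/C₀ ≈ ½·erfc((x−vt)/(2√(Dt))).
vt = 0.068 × 2500 = 170 m and 2√(Dt) = 2√(2.0 × 2500) = 141.4 m.
Argument (x−vt)/(2√(Dt)) = (49 − 170)/141.4 = -0.8557; ½·erfc(-0.8557) = 0.8869.
C = 2900 × 0.8869 = 2570 mg/L.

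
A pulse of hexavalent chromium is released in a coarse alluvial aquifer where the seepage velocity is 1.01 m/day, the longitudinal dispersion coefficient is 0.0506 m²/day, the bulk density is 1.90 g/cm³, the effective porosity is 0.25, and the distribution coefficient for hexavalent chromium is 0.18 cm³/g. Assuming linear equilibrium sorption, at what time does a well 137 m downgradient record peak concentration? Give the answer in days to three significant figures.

321 days

Retardation factor R = 1 + ρ_b·K_d/n = 1 + 1.90 × 0.18/0.25 = 2.368.
Sorption retards both mechanisms: v_R = v/R = 0.4265 m/day, D_R = D/R = 0.02137 m²/day.
Peak time from v_R²t² + 2D_R t − x² = 0: t = (√(D_R² + v_R²x²) − D_R)/v_R².
√(D_R² + v_R²x²) = √(0.02137² + 0.4265² × 137²) = 58.43; v_R² = 0.1819.
t = (58.43 − 0.02137)/0.1819 = 321 days.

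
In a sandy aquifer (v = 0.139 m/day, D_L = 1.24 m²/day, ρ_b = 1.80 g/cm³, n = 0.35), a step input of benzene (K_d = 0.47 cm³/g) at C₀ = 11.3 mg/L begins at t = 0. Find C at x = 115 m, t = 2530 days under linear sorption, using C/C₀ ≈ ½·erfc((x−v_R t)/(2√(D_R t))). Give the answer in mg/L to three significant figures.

4.40 mg/L

Retardation factor R = 1 + ρ_b·K_d/n = 1 + 1.80 × 0.47/0.35 = 3.417.
Sorption retards both mechanisms: v_R = v/R = 0.04068 m/day, D_R = D/R = 0.3629 m²/day.
v_R·t = 0.04068 × 2530 = 102.9204 m; 2√(D_R t) = 60.60 m; argument = (115 − 102.9204)/60.60 = 0.1993.
C = C₀ × ½·erfc(0.1993) = 11.3 × 0.3890 = 4.40 mg/L.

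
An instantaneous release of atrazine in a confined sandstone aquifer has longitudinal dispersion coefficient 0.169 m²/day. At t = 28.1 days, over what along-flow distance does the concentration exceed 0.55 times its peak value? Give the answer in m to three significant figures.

6.74 m

The plume is Gaussian with σ = √(2Dt) = √(2 × 0.169 × 28.1) = 3.082 m.
C/C_peak = exp(−Δx²/(2σ²)) = 0.55 ⇒ Δx = σ·√(−2 ln 0.55) = 3.082 × 1.093 = 3.369 m.
Width = 2Δx = 6.74 m.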